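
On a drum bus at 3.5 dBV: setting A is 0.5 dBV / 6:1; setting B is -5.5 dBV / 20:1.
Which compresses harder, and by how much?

A: overshoot 3 dB → output overshoot 0.5 dB → GR 2.5 dB.
B: overshoot 9 dB → output overshoot 0.45 dB → GR 8.55 dB.
B reduces 6.05 dB more.

B, by 6.05 dB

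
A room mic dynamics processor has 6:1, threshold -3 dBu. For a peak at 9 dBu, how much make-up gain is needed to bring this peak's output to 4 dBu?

5 dB

Without make-up, output = threshold + overshoot/6 = -3 + 2 = -1 dBu.
Gap to target: 5 dB.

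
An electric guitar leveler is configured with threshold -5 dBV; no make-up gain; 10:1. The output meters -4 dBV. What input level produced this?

Post-compression overshoot = -4 − (-5) = 1 dB.
Input overshoot = R × output overshoot = 10 dB → input = -5 + 10 = 5 dBV.

5 dBV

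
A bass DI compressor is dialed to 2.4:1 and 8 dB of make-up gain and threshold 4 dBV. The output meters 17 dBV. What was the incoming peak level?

16 dBV

Before make-up, the level was 17 − 8 = 9 dBV.
Post-compression overshoot = 9 − 4 = 5 dB.
Before 2.4:1 compression the overshoot was 5 × 2.4 = 12 dB, so input = 4 + 12 = 16 dBV.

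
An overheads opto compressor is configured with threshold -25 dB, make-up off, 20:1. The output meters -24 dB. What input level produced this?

That's 1 dB above the -25 dB threshold.
Input overshoot = R × output overshoot = 20 dB → input = -25 + 20 = -5 dB.

-5 dB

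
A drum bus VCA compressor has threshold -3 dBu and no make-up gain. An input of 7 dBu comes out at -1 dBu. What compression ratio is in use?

5:1

Input overshoot = 7 − (-3) = 10 dB; output overshoot = -1 − (-3) = 2 dB.
Ratio = 10 / 2 = 5.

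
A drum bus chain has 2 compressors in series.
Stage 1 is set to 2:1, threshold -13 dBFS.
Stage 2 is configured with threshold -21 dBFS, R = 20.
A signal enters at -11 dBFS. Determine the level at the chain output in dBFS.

-20.55 dBFS

Stage 1: -11 dBFS is 2 dB over -13 dBFS; at 2:1 that becomes 1 dB over, giving -12 dBFS.
Stage 2: -12 dBFS is 9 dB over -21 dBFS; at 20:1 that becomes 0.45 dB over, giving -20.55 dBFS.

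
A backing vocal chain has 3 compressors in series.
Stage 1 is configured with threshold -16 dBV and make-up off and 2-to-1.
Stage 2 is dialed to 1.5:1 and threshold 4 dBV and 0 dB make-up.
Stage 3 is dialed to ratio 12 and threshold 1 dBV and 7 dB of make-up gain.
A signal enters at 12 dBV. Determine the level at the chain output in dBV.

5 dBV

Stage 1: 12 dBV is 28 dB over -16 dBV; at 2:1 that becomes 14 dB over, giving -2 dBV.
Stage 2: -2 dBV is at or below the 4 dBV threshold — no compression; output -2 dBV.
Stage 3: -2 dBV is at or below the 1 dBV threshold — no compression; make-up brings it to 5 dBV.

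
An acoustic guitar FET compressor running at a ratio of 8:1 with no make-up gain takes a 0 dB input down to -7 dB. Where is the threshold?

Let T be the threshold. Output overshoot = (input overshoot)/R, so -7 − T = (0 − T)/8.
8·(-7 − T) = 0 − T → 7·T = -56 − 0 = -56.
T = -56/7 = -8 dB.

-8 dB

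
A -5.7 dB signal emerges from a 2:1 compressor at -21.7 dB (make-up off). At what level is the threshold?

-37.7 dB

Input is 32 dB above T (since output overshoot × R = input overshoot: (-21.7 − T)·2 = -5.7 − T gives T = -37.7 dB).
Check: -37.7 + (-5.7 − (-37.7))/2 = -37.7 + 16 = -21.7 dB. ✓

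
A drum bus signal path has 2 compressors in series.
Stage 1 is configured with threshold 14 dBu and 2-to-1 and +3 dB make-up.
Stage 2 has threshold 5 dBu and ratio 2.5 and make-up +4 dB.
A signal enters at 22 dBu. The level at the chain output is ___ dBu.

Stage 1: overshoot 8 dB → 8/2 = 4 dB → 18 dBu; +3 dB make-up → 21 dBu.
Stage 2: 16 dB above 5 dBu, reduced 2.5:1 to 6.4 dB above → 11.4 dBu; +4 dB make-up → 15.4 dBu.

15.4 dBu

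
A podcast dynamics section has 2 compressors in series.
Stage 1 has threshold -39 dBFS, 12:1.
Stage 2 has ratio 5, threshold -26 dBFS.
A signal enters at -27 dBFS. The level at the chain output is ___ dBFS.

-38 dBFS

Stage 1: -27 dBFS is 12 dB over -39 dBFS; at 12:1 that becomes 1 dB over, giving -38 dBFS.
Stage 2: -38 dBFS is at or below the -26 dBFS threshold — no compression; output -38 dBFS.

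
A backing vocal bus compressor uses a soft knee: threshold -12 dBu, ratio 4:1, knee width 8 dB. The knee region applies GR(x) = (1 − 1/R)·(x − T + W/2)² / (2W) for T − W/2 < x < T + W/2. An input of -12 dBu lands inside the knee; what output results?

-12.75 dBu

x − T + W/2 = -12 − (-12) + 4 = 4.
GR = (1 − 1/4) × 4² / 16 = 0.75 × 16 / 16 = 0.75 dB.
Output = -12 − 0.75 = -12.75 dBu.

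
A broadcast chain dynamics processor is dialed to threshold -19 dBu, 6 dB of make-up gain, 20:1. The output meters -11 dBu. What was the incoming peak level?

21 dBu

Before make-up, the level was -11 − 6 = -17 dBu.
That's 2 dB above the -19 dBu threshold.
Undo the ratio: input overshoot = 2 × 20 = 40 dB, giving input = 21 dBu.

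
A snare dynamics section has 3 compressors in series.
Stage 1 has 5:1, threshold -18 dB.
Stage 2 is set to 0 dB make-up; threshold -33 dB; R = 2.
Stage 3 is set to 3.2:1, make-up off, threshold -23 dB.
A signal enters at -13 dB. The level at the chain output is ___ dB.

-25 dB

Stage 1: overshoot 5 dB → 5/5 = 1 dB → -17 dB.
Stage 2: -17 dB is 16 dB over -33 dB; at 2:1 that becomes 8 dB over, giving -25 dB.
Stage 3: below threshold (-25 ≤ -23); passes unchanged; output -25 dB.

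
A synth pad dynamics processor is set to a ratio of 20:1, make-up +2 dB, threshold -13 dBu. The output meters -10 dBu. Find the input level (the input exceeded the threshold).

Stripping the +2 dB make-up gives -12 dBu at the gain stage.
The compressed level sits -12 − (-13) = 1 dB over threshold.
Input overshoot = R × output overshoot = 20 dB → input = -13 + 20 = 7 dBu.

7 dBu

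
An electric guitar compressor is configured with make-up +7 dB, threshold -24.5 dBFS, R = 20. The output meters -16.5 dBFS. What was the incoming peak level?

Remove make-up: -16.5 − 7 = -23.5 dBFS.
The compressed level sits -23.5 − (-24.5) = 1 dB over threshold.
Undo the ratio: input overshoot = 1 × 20 = 20 dB, giving input = -4.5 dBFS.

-4.5 dBFS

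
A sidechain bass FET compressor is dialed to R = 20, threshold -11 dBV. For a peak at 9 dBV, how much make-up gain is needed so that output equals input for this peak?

Overshoot 20 dB → 20/20 = 1 dB after compression, so the compressed level is -11 + 1 = -10 dBV.
Make-up = target − compressed = 9 − (-10) = 19 dB.

19 dB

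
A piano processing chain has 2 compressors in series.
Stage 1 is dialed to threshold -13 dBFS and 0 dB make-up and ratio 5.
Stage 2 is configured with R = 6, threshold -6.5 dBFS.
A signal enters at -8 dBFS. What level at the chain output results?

Stage 1: 5 dB above -13 dBFS, reduced 5:1 to 1 dB above → -12 dBFS.
Stage 2: below threshold (-12 ≤ -6.5); passes unchanged; output -12 dBFS.

-12 dBFS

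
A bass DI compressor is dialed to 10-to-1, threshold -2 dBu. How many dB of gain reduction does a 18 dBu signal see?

18 dB

The signal is 20 dB above threshold.
A 10:1 ratio leaves 2 dB of that excess.
So the signal is attenuated by 20 − 2 = 18 dB.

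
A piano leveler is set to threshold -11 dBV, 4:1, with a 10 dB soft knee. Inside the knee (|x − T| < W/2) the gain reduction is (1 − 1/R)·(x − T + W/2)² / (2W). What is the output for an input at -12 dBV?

-12.6 dBV

x − T + W/2 = -12 − (-11) + 5 = 4.
GR = (1 − 1/4) × 4² / 20 = 0.75 × 16 / 20 = 0.6 dB.
Output = -12 − 0.6 = -12.6 dBV.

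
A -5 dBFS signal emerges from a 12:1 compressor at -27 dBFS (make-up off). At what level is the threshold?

Gain reduction = -5 − (-27) = 22 dB; output overshoot = GR / (R − 1) = 22 / 11 = 2 dB.
Threshold = output − output overshoot = -27 − 2 = -29 dBFS.

-29 dBFS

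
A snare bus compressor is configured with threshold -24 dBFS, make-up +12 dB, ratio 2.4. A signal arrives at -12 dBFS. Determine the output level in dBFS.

Overshoot: -12 − (-24) = 12 dB.
At 2.4:1 the overshoot is divided by 2.4, leaving 5 dB above threshold.
So the level is -24 + 5 = -19 dBFS; make-up adds 12 dB, giving -7 dBFS.

-7 dBFS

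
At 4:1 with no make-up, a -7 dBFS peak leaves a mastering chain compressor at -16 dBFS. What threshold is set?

Gain reduction = -7 − (-16) = 9 dB; output overshoot = GR / (R − 1) = 9 / 3 = 3 dB.
Threshold = output − output overshoot = -16 − 3 = -19 dBFS.

-19 dBFS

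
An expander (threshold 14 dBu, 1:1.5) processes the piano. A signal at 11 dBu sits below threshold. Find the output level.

9.5 dBu

Undershoot = 14 − 11 = 3 dB.
At 1:1.5, that expands to 4.5 dB under threshold.
Output = 14 − 4.5 = 9.5 dBu.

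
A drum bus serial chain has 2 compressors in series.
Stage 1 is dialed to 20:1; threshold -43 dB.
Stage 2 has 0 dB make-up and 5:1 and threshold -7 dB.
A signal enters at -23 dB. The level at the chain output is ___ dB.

-42 dB

Stage 1: -23 dB is 20 dB over -43 dB; at 20:1 that becomes 1 dB over, giving -42 dB.
Stage 2: -42 dB is at or below the -7 dB threshold — no compression; output -42 dB.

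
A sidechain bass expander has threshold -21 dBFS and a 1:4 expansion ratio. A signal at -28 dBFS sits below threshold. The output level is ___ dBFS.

The input is 7 dB below the -21 dBFS threshold.
A 1:4 expander multiplies undershoot by 4: 7 × 4 = 28 dB below threshold.
Output = -21 − 28 = -49 dBFS.

-49 dBFS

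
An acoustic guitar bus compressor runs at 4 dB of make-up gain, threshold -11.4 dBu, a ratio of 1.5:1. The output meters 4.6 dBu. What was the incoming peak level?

6.6 dBu

Before make-up, the level was 4.6 − 4 = 0.6 dBu.
Post-compression overshoot = 0.6 − (-11.4) = 12 dB.
Input overshoot = R × output overshoot = 18 dB → input = -11.4 + 18 = 6.6 dBu.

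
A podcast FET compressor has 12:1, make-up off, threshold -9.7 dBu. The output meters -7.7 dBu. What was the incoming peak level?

14.3 dBu

The compressed level sits -7.7 − (-9.7) = 2 dB over threshold.
Undo the ratio: input overshoot = 2 × 12 = 24 dB, giving input = 14.3 dBu.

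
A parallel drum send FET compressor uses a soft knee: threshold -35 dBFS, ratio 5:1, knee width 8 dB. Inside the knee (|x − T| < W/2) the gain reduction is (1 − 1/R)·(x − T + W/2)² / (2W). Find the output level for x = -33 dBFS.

x − T + W/2 = -33 − (-35) + 4 = 6.
GR = (1 − 1/5) × 6² / 16 = 0.8 × 36 / 16 = 1.8 dB.
Output = -33 − 1.8 = -34.8 dBFS.

-34.8 dBFS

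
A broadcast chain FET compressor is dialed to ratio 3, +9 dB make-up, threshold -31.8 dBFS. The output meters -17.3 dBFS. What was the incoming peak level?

-15.3 dBFS

Remove make-up: -17.3 − 9 = -26.3 dBFS.
Post-compression overshoot = -26.3 − (-31.8) = 5.5 dB.
Before 3:1 compression the overshoot was 5.5 × 3 = 16.5 dB, so input = -31.8 + 16.5 = -15.3 dBFS.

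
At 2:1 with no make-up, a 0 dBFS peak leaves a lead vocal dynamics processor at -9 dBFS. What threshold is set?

-18 dBFS

Gain reduction = 0 − (-9) = 9 dB; output overshoot = GR / (R − 1) = 9 / 1 = 9 dB.
Threshold = output − output overshoot = -9 − 9 = -18 dBFS.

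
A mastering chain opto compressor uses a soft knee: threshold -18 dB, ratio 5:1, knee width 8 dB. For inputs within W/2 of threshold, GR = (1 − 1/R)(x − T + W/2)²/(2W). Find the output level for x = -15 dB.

x − T + W/2 = -15 − (-18) + 4 = 7.
GR = (1 − 1/5) × 7² / 16 = 0.8 × 49 / 16 = 2.45 dB.
Output = -15 − 2.45 = -17.45 dB.

-17.45 dB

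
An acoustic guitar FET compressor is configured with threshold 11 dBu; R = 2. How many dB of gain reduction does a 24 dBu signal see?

24 dBu exceeds the threshold by 13 dB.
After 2:1 compression the overshoot becomes 13/2 = 6.5 dB.
Gain reduction = 13 − 6.5 = 6.5 dB.

6.5 dB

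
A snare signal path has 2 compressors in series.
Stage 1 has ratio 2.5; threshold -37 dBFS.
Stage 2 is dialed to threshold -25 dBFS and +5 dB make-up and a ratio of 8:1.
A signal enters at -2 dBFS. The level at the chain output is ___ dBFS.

-19.75 dBFS

Stage 1: 35 dB above -37 dBFS, reduced 2.5:1 to 14 dB above → -23 dBFS.
Stage 2: overshoot 2 dB → 2/8 = 0.25 dB → -24.75 dBFS; +5 dB make-up → -19.75 dBFS.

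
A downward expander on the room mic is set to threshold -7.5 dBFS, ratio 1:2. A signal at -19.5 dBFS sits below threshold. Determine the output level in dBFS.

-31.5 dBFS

The input is 12 dB below the -7.5 dBFS threshold.
A 1:2 expander multiplies undershoot by 2: 12 × 2 = 24 dB below threshold.
Output = -7.5 − 24 = -31.5 dBFS.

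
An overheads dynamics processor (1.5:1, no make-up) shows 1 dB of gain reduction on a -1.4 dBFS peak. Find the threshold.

-4.4 dBFS

Input is 3 dB above T (since output overshoot × R = input overshoot: (-2.4 − T)·1.5 = -1.4 − T gives T = -4.4 dBFS).
Check: -4.4 + (-1.4 − (-4.4))/1.5 = -4.4 + 2 = -2.4 dBFS. ✓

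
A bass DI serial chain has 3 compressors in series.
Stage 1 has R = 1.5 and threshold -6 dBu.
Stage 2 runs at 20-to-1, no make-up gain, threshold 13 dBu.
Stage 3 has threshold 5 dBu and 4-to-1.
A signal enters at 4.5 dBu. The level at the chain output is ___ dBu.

1 dBu

Stage 1: 4.5 dBu is 10.5 dB over -6 dBu; at 1.5:1 that becomes 7 dB over, giving 1 dBu.
Stage 2: 1 dBu is at or below the 13 dBu threshold — no compression; output 1 dBu.
Stage 3: 1 dBu ≤ 5 dBu, so stage 3 doesn't engage; output 1 dBu.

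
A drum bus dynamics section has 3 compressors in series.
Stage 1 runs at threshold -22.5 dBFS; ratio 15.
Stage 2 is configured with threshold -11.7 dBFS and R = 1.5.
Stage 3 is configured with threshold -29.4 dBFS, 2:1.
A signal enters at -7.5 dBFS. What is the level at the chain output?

Stage 1: overshoot 15 dB → 15/15 = 1 dB → -21.5 dBFS.
Stage 2: below threshold (-21.5 ≤ -11.7); passes unchanged; output -21.5 dBFS.
Stage 3: 7.9 dB above -29.4 dBFS, reduced 2:1 to 3.95 dB above → -25.45 dBFS.

-25.45 dBFS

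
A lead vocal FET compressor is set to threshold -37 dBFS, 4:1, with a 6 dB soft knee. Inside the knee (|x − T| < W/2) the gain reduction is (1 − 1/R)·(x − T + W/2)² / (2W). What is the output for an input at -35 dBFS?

-36.5625 dBFS

x − T + W/2 = -35 − (-37) + 3 = 5.
GR = (1 − 1/4) × 5² / 12 = 0.75 × 25 / 12 = 1.5625 dB.
Output = -35 − 1.5625 = -36.5625 dBFS.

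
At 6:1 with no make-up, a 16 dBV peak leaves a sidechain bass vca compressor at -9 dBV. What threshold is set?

Input is 30 dB above T (since output overshoot × R = input overshoot: (-9 − T)·6 = 16 − T gives T = -14 dBV).
Check: -14 + (16 − (-14))/6 = -14 + 5 = -9 dBV. ✓

-14 dBV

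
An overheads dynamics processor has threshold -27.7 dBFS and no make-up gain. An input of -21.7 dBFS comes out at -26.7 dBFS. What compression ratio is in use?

Input overshoot = -21.7 − (-27.7) = 6 dB; output overshoot = -26.7 − (-27.7) = 1 dB.
Ratio = 6 / 1 = 6.

6:1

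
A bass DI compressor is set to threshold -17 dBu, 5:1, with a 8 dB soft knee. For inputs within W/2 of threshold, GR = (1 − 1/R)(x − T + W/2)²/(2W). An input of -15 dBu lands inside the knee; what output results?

-16.8 dBu

x − T + W/2 = -15 − (-17) + 4 = 6.
GR = (1 − 1/5) × 6² / 16 = 0.8 × 36 / 16 = 1.8 dB.
Output = -15 − 1.8 = -16.8 dBu.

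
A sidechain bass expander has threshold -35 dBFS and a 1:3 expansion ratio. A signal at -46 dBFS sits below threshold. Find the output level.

Below threshold, a 1:3 expander applies gain = (3−1)×(T − x) of attenuation.
(3−1) × 11 = 22 dB, so output = -46 − 22 = -68 dBFS.

-68 dBFS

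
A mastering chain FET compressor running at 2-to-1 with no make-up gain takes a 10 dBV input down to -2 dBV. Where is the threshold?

Let T be the threshold. Output overshoot = (input overshoot)/R, so -2 − T = (10 − T)/2.
2·(-2 − T) = 10 − T → 1·T = -4 − 10 = -14.
T = -14/1 = -14 dBV.

-14 dBV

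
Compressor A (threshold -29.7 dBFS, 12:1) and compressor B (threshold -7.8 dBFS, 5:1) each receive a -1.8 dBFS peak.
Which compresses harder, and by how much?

A, by 20.775 dB

A: 27.9 dB over, compressed to 2.325 dB over, so 25.575 dB of GR.
B: 6 dB over, compressed to 1.2 dB over, so 4.8 dB of GR.
A reduces 20.775 dB more.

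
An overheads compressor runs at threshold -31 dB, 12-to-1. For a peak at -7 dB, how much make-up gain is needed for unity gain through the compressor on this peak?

22 dB

Without make-up, output = threshold + overshoot/12 = -31 + 2 = -29 dB.
Gap to target: 22 dB.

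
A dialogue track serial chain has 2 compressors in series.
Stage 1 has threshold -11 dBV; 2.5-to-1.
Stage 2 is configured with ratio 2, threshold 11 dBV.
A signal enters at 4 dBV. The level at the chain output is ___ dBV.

Stage 1: 4 dBV is 15 dB over -11 dBV; at 2.5:1 that becomes 6 dB over, giving -5 dBV.
Stage 2: -5 dBV ≤ 11 dBV, so stage 2 doesn't engage; output -5 dBV.

-5 dBV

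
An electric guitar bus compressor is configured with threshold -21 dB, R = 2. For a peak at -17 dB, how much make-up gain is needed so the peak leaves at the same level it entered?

2 dB

Overshoot 4 dB → 4/2 = 2 dB after compression, so the compressed level is -21 + 2 = -19 dB.
Make-up = target − compressed = -17 − (-19) = 2 dB.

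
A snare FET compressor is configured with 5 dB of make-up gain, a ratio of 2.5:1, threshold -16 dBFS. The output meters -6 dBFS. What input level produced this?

-3.5 dBFS

Stripping the +5 dB make-up gives -11 dBFS at the gain stage.
The compressed level sits -11 − (-16) = 5 dB over threshold.
Before 2.5:1 compression the overshoot was 5 × 2.5 = 12.5 dB, so input = -16 + 12.5 = -3.5 dBFS.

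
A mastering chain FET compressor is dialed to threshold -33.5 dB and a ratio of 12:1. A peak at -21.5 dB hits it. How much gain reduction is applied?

The signal is 12 dB above threshold.
A 12:1 ratio leaves 1 dB of that excess.
Gain reduction = 12 − 1 = 11 dB.

11 dB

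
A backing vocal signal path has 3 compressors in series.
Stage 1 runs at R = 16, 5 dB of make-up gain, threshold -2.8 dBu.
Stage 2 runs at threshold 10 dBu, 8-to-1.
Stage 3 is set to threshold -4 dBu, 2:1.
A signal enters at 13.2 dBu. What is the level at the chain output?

Stage 1: overshoot 16 dB → 16/16 = 1 dB → -1.8 dBu; +5 dB make-up → 3.2 dBu.
Stage 2: 3.2 dBu ≤ 10 dBu, so stage 2 doesn't engage; output 3.2 dBu.
Stage 3: 7.2 dB above -4 dBu, reduced 2:1 to 3.6 dB above → -0.4 dBu.

-0.4 dBu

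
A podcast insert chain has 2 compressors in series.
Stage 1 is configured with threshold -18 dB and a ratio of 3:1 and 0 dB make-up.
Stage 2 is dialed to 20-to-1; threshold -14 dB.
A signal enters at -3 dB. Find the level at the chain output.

-13.95 dB

Stage 1: overshoot 15 dB → 15/3 = 5 dB → -13 dB.
Stage 2: 1 dB above -14 dB, reduced 20:1 to 0.05 dB above → -13.95 dB.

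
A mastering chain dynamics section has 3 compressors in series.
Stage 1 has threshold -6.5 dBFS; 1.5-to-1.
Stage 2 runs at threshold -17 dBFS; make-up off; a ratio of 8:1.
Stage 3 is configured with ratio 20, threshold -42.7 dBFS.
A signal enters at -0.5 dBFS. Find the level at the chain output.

Stage 1: -0.5 dBFS is 6 dB over -6.5 dBFS; at 1.5:1 that becomes 4 dB over, giving -2.5 dBFS.
Stage 2: 14.5 dB above -17 dBFS, reduced 8:1 to 1.8125 dB above → -15.1875 dBFS.
Stage 3: overshoot 27.5125 dB → 27.5125/20 = 1.375625 dB → -41.324375 dBFS.

-41.324375 dBFS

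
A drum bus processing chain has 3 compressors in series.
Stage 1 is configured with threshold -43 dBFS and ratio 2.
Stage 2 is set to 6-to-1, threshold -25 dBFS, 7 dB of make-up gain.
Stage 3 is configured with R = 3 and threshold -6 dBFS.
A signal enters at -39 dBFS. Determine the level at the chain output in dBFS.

Stage 1: -39 dBFS is 4 dB over -43 dBFS; at 2:1 that becomes 2 dB over, giving -41 dBFS.
Stage 2: -41 dBFS ≤ -25 dBFS, so stage 2 doesn't engage; make-up brings it to -34 dBFS.
Stage 3: below threshold (-34 ≤ -6); passes unchanged; output -34 dBFS.

-34 dBFS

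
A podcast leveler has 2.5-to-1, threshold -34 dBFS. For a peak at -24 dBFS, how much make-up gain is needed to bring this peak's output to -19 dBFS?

Without make-up, output = threshold + overshoot/2.5 = -34 + 4 = -30 dBFS.
Gap to target: 11 dB.

11 dB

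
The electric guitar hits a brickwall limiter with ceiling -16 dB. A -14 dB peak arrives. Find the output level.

The limiter clamps the peak to its -16 dB ceiling.

-16 dB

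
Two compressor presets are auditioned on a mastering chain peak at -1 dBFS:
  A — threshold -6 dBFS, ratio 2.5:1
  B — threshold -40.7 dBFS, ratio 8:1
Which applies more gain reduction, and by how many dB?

B, by 31.7375 dB

A: overshoot 5 dB → output overshoot 2 dB → GR 3 dB.
B: overshoot 39.7 dB → output overshoot 4.9625 dB → GR 34.7375 dB.
B applies 31.7375 dB more gain reduction.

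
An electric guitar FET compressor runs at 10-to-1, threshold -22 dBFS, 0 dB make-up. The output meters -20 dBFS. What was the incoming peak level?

The compressed level sits -20 − (-22) = 2 dB over threshold.
Before 10:1 compression the overshoot was 2 × 10 = 20 dB, so input = -22 + 20 = -2 dBFS.

-2 dBFS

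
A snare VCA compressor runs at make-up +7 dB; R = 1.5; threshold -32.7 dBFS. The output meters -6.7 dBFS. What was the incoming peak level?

Stripping the +7 dB make-up gives -13.7 dBFS at the gain stage.
That's 19 dB above the -32.7 dBFS threshold.
Input overshoot = R × output overshoot = 28.5 dB → input = -32.7 + 28.5 = -4.2 dBFS.

-4.2 dBFS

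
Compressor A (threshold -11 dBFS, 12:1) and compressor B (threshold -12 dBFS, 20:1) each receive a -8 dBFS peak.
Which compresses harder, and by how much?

A: 3 dB over, compressed to 0.25 dB over, so 2.75 dB of GR.
B: 4 dB over, compressed to 0.2 dB over, so 3.8 dB of GR.
B applies 1.05 dB more gain reduction.

B, by 1.05 dB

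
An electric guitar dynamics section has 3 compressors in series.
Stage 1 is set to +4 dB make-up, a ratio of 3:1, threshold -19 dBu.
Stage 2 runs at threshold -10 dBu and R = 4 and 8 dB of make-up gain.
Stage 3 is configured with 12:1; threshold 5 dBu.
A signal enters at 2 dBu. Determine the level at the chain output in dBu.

-1.5 dBu

Stage 1: 2 dBu is 21 dB over -19 dBu; at 3:1 that becomes 7 dB over, giving -12 dBu; +4 dB make-up → -8 dBu.
Stage 2: 2 dB above -10 dBu, reduced 4:1 to 0.5 dB above → -9.5 dBu; +8 dB make-up → -1.5 dBu.
Stage 3: -1.5 dBu is at or below the 5 dBu threshold — no compression; output -1.5 dBu.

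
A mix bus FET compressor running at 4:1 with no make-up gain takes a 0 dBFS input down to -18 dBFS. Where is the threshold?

-24 dBFS

Let T be the threshold. Output overshoot = (input overshoot)/R, so -18 − T = (0 − T)/4.
4·(-18 − T) = 0 − T → 3·T = -72 − 0 = -72.
T = -72/3 = -24 dBFS.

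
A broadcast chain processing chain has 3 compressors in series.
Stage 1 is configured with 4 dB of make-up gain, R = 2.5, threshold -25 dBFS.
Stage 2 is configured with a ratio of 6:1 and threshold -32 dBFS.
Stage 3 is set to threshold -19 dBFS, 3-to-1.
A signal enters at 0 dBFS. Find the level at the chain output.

Stage 1: 0 dBFS is 25 dB over -25 dBFS; at 2.5:1 that becomes 10 dB over, giving -15 dBFS; +4 dB make-up → -11 dBFS.
Stage 2: 21 dB above -32 dBFS, reduced 6:1 to 3.5 dB above → -28.5 dBFS.
Stage 3: below threshold (-28.5 ≤ -19); passes unchanged; output -28.5 dBFS.

-28.5 dBFS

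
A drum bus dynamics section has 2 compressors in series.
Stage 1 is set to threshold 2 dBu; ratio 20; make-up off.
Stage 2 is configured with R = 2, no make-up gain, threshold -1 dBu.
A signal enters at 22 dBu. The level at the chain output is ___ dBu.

Stage 1: 22 dBu is 20 dB over 2 dBu; at 20:1 that becomes 1 dB over, giving 3 dBu.
Stage 2: overshoot 4 dB → 4/2 = 2 dB → 1 dBu.

1 dBu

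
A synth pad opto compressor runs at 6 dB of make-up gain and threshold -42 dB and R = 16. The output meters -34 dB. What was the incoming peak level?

-10 dB

Remove make-up: -34 − 6 = -40 dB.
Post-compression overshoot = -40 − (-42) = 2 dB.
Undo the ratio: input overshoot = 2 × 16 = 32 dB, giving input = -10 dB.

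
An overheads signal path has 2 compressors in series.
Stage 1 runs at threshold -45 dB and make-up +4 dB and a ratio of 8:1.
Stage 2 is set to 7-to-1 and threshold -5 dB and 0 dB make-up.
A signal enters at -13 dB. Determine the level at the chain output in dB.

Stage 1: -13 dB is 32 dB over -45 dB; at 8:1 that becomes 4 dB over, giving -41 dB; +4 dB make-up → -37 dB.
Stage 2: below threshold (-37 ≤ -5); passes unchanged; output -37 dB.

-37 dB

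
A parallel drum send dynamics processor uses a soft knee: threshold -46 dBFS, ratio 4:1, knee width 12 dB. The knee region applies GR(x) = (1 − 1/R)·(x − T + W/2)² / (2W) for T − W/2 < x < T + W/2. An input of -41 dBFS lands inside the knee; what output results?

x − T + W/2 = -41 − (-46) + 6 = 11.
GR = (1 − 1/4) × 11² / 24 = 0.75 × 121 / 24 = 3.78125 dB.
Output = -41 − 3.78125 = -44.78125 dBFS.

-44.78125 dBFS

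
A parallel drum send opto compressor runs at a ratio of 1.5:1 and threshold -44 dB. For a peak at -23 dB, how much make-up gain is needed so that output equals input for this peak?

Overshoot 21 dB → 21/1.5 = 14 dB after compression, so the compressed level is -44 + 14 = -30 dB.
Make-up = target − compressed = -23 − (-30) = 7 dB.

7 dB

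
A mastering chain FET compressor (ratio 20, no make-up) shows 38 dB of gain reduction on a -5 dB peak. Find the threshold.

Let T be the threshold. Output overshoot = (input overshoot)/R, so -43 − T = (-5 − T)/20.
20·(-43 − T) = -5 − T → 19·T = -860 − (-5) = -855.
T = -855/19 = -45 dB.

-45 dB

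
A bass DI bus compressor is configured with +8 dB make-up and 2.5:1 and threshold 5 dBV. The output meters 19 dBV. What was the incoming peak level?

Before make-up, the level was 19 − 8 = 11 dBV.
That's 6 dB above the 5 dBV threshold.
Undo the ratio: input overshoot = 6 × 2.5 = 15 dB, giving input = 20 dBV.

20 dBV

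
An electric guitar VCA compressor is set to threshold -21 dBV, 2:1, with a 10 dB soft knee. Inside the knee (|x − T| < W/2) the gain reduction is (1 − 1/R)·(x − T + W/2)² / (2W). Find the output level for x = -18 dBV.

x − T + W/2 = -18 − (-21) + 5 = 8.
GR = (1 − 1/2) × 8² / 20 = 0.5 × 64 / 20 = 1.6 dB.
Output = -18 − 1.6 = -19.6 dBV.

-19.6 dBV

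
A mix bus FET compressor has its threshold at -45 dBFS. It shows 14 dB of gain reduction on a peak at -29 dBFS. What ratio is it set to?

Input overshoot = -29 − (-45) = 16 dB.
Output overshoot = 16 − 14 = 2 dB.
Ratio = input overshoot / output overshoot = 16 / 2 = 8.

8:1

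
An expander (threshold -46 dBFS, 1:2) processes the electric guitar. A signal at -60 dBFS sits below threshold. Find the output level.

-74 dBFS

The input is 14 dB below the -46 dBFS threshold.
A 1:2 expander multiplies undershoot by 2: 14 × 2 = 28 dB below threshold.
Output = -46 − 28 = -74 dBFS.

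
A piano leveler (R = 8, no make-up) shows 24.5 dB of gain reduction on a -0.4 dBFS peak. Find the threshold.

-28.4 dBFS

Input is 28 dB above T (since output overshoot × R = input overshoot: (-24.9 − T)·8 = -0.4 − T gives T = -28.4 dBFS).
Check: -28.4 + (-0.4 − (-28.4))/8 = -28.4 + 3.5 = -24.9 dBFS. ✓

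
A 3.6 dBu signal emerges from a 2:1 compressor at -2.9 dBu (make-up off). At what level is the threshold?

Input is 13 dB above T (since output overshoot × R = input overshoot: (-2.9 − T)·2 = 3.6 − T gives T = -9.4 dBu).
Check: -9.4 + (3.6 − (-9.4))/2 = -9.4 + 6.5 = -2.9 dBu. ✓

-9.4 dBu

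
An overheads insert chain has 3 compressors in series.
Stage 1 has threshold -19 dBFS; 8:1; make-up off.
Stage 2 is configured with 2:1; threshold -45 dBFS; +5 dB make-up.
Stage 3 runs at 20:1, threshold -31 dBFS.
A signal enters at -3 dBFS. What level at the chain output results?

-30.75 dBFS

Stage 1: overshoot 16 dB → 16/8 = 2 dB → -17 dBFS.
Stage 2: overshoot 28 dB → 28/2 = 14 dB → -31 dBFS; +5 dB make-up → -26 dBFS.
Stage 3: 5 dB above -31 dBFS, reduced 20:1 to 0.25 dB above → -30.75 dBFS.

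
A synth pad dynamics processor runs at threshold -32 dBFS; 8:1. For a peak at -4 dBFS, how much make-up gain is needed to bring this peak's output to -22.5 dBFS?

6 dB

Without make-up, output = threshold + overshoot/8 = -32 + 3.5 = -28.5 dBFS.
Gap to target: 6 dB.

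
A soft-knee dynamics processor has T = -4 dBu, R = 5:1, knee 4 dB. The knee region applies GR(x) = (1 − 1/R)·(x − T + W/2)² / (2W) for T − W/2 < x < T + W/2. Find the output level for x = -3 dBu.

x − T + W/2 = -3 − (-4) + 2 = 3.
GR = (1 − 1/5) × 3² / 8 = 0.8 × 9 / 8 = 0.9 dB.
Output = -3 − 0.9 = -3.9 dBu.

-3.9 dBu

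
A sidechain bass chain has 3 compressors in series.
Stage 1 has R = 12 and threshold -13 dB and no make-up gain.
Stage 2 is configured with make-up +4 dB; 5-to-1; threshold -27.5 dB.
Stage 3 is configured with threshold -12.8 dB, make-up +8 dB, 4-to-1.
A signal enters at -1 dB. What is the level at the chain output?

-12.4 dB

Stage 1: -1 dB is 12 dB over -13 dB; at 12:1 that becomes 1 dB over, giving -12 dB.
Stage 2: overshoot 15.5 dB → 15.5/5 = 3.1 dB → -24.4 dB; +4 dB make-up → -20.4 dB.
Stage 3: below threshold (-20.4 ≤ -12.8); passes unchanged; make-up brings it to -12.4 dB.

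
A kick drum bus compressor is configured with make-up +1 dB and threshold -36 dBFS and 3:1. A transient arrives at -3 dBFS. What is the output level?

-24 dBFS

-3 dBFS sits 33 dB over threshold.
3:1 compression reduces that to 33/3 = 11 dB over.
So the level is -36 + 11 = -25 dBFS; make-up adds 1 dB, giving -24 dBFS.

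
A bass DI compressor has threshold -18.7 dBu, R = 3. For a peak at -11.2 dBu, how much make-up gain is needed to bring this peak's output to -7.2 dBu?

9 dB

The peak compresses to -18.7 + 7.5/3 = -16.2 dBu.
To reach -7.2 dBu requires -7.2 − (-16.2) = 9 dB of make-up.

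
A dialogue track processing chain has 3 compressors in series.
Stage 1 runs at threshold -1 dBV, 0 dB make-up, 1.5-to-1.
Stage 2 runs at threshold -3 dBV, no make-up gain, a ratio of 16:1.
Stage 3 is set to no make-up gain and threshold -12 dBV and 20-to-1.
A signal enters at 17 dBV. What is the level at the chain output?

Stage 1: 17 dBV is 18 dB over -1 dBV; at 1.5:1 that becomes 12 dB over, giving 11 dBV.
Stage 2: overshoot 14 dB → 14/16 = 0.875 dB → -2.125 dBV.
Stage 3: overshoot 9.875 dB → 9.875/20 = 0.49375 dB → -11.50625 dBV.

-11.50625 dBV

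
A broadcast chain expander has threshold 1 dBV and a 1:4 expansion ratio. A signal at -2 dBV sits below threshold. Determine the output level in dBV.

The input is 3 dB below the 1 dBV threshold.
A 1:4 expander multiplies undershoot by 4: 3 × 4 = 12 dB below threshold.
Output = 1 − 12 = -11 dBV.

-11 dBV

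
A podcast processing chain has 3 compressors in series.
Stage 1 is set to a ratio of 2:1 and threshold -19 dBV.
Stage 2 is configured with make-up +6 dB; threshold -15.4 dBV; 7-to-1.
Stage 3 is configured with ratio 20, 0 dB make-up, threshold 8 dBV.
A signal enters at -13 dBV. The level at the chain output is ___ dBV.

-10 dBV

Stage 1: overshoot 6 dB → 6/2 = 3 dB → -16 dBV.
Stage 2: -16 dBV is at or below the -15.4 dBV threshold — no compression; make-up brings it to -10 dBV.
Stage 3: -10 dBV is at or below the 8 dBV threshold — no compression; output -10 dBV.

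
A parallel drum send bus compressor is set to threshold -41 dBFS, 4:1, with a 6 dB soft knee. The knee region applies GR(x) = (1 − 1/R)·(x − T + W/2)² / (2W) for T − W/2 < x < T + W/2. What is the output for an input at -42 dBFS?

-42.25 dBFS

x − T + W/2 = -42 − (-41) + 3 = 2.
GR = (1 − 1/4) × 2² / 12 = 0.75 × 4 / 12 = 0.25 dB.
Output = -42 − 0.25 = -42.25 dBFS.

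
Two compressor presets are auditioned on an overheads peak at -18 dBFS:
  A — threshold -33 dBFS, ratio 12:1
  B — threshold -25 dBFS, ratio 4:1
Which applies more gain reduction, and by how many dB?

A: overshoot 15 dB → output overshoot 1.25 dB → GR 13.75 dB.
B: overshoot 7 dB → output overshoot 1.75 dB → GR 5.25 dB.
Difference: 8.5 dB in favour of A.

A, by 8.5 dB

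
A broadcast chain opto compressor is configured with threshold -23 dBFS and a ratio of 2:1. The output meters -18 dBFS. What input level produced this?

Post-compression overshoot = -18 − (-23) = 5 dB.
Undo the ratio: input overshoot = 5 × 2 = 10 dB, giving input = -13 dBFS.

-13 dBFS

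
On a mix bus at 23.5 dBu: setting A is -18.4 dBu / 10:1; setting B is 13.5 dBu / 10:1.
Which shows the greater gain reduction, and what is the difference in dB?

A: overshoot 41.9 dB → output overshoot 4.19 dB → GR 37.71 dB.
B: overshoot 10 dB → output overshoot 1 dB → GR 9 dB.
Difference: 28.71 dB in favour of A.

A, by 28.71 dB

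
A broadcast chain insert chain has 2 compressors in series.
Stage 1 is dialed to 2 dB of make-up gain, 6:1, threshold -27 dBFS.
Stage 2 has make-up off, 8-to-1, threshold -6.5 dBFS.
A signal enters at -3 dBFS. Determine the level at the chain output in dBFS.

Stage 1: -3 dBFS is 24 dB over -27 dBFS; at 6:1 that becomes 4 dB over, giving -23 dBFS; +2 dB make-up → -21 dBFS.
Stage 2: below threshold (-21 ≤ -6.5); passes unchanged; output -21 dBFS.

-21 dBFS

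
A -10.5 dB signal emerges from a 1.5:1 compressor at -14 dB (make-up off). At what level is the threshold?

Input is 10.5 dB above T (since output overshoot × R = input overshoot: (-14 − T)·1.5 = -10.5 − T gives T = -21 dB).
Check: -21 + (-10.5 − (-21))/1.5 = -21 + 7 = -14 dB. ✓

-21 dB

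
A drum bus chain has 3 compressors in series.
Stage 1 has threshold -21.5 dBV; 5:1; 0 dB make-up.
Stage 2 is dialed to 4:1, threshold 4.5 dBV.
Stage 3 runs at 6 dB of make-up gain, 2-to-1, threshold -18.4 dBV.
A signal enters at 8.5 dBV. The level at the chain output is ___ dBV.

-10.95 dBV

Stage 1: overshoot 30 dB → 30/5 = 6 dB → -15.5 dBV.
Stage 2: -15.5 dBV is at or below the 4.5 dBV threshold — no compression; output -15.5 dBV.
Stage 3: 2.9 dB above -18.4 dBV, reduced 2:1 to 1.45 dB above → -16.95 dBV; +6 dB make-up → -10.95 dBV.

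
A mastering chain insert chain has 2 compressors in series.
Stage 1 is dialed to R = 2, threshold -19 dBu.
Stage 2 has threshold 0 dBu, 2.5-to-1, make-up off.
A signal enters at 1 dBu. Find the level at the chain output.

-9 dBu

Stage 1: overshoot 20 dB → 20/2 = 10 dB → -9 dBu.
Stage 2: below threshold (-9 ≤ 0); passes unchanged; output -9 dBu.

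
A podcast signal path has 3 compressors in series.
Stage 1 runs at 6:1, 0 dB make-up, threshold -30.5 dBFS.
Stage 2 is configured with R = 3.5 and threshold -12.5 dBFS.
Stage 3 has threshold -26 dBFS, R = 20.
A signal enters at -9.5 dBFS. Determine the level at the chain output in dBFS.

-27 dBFS

Stage 1: overshoot 21 dB → 21/6 = 3.5 dB → -27 dBFS.
Stage 2: -27 dBFS ≤ -12.5 dBFS, so stage 2 doesn't engage; output -27 dBFS.
Stage 3: -27 dBFS is at or below the -26 dBFS threshold — no compression; output -27 dBFS.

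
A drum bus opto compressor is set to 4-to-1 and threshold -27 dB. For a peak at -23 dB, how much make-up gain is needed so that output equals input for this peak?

Without make-up, output = threshold + overshoot/4 = -27 + 1 = -26 dB.
Gap to target: 3 dB.

3 dB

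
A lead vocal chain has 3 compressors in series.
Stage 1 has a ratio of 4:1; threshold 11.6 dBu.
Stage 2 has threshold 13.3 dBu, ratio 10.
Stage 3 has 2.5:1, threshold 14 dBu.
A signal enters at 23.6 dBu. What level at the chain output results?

Stage 1: 23.6 dBu is 12 dB over 11.6 dBu; at 4:1 that becomes 3 dB over, giving 14.6 dBu.
Stage 2: overshoot 1.3 dB → 1.3/10 = 0.13 dB → 13.43 dBu.
Stage 3: below threshold (13.43 ≤ 14); passes unchanged; output 13.43 dBu.

13.43 dBu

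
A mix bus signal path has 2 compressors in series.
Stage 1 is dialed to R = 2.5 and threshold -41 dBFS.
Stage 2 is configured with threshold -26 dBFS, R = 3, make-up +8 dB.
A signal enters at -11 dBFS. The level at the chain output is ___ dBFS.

Stage 1: -11 dBFS is 30 dB over -41 dBFS; at 2.5:1 that becomes 12 dB over, giving -29 dBFS.
Stage 2: -29 dBFS is at or below the -26 dBFS threshold — no compression; make-up brings it to -21 dBFS.

-21 dBFS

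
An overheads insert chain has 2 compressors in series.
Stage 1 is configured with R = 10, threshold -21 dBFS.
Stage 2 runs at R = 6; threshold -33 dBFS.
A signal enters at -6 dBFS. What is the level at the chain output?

-30.75 dBFS

Stage 1: 15 dB above -21 dBFS, reduced 10:1 to 1.5 dB above → -19.5 dBFS.
Stage 2: -19.5 dBFS is 13.5 dB over -33 dBFS; at 6:1 that becomes 2.25 dB over, giving -30.75 dBFS.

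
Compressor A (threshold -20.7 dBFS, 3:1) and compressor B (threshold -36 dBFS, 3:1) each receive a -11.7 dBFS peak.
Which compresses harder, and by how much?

B, by 10.2 dB

A: overshoot 9 dB → output overshoot 3 dB → GR 6 dB.
B: overshoot 24.3 dB → output overshoot 8.1 dB → GR 16.2 dB.
B reduces 10.2 dB more.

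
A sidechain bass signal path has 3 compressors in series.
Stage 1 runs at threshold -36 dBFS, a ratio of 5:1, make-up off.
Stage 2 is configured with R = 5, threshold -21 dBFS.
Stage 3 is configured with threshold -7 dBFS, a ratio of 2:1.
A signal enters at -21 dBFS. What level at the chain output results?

-33 dBFS

Stage 1: overshoot 15 dB → 15/5 = 3 dB → -33 dBFS.
Stage 2: -33 dBFS ≤ -21 dBFS, so stage 2 doesn't engage; output -33 dBFS.
Stage 3: -33 dBFS ≤ -7 dBFS, so stage 3 doesn't engage; output -33 dBFS.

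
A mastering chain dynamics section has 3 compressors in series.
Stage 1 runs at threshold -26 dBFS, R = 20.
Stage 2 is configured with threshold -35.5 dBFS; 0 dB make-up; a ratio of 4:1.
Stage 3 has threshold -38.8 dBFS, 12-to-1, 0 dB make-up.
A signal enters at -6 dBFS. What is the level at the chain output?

Stage 1: 20 dB above -26 dBFS, reduced 20:1 to 1 dB above → -25 dBFS.
Stage 2: 10.5 dB above -35.5 dBFS, reduced 4:1 to 2.625 dB above → -32.875 dBFS.
Stage 3: overshoot 5.925 dB → 5.925/12 = 0.49375 dB → -38.30625 dBFS.

-38.30625 dBFS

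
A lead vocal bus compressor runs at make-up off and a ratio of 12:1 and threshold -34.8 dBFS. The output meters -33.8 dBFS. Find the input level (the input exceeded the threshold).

-22.8 dBFS

Post-compression overshoot = -33.8 − (-34.8) = 1 dB.
Undo the ratio: input overshoot = 1 × 12 = 12 dB, giving input = -22.8 dBFS.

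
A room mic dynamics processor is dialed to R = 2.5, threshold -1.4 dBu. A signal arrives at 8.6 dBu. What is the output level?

2.6 dBu

8.6 dBu sits 10 dB over threshold.
At 2.5:1 the overshoot is divided by 2.5, leaving 4 dB above threshold.
That puts the output at 2.6 dBu.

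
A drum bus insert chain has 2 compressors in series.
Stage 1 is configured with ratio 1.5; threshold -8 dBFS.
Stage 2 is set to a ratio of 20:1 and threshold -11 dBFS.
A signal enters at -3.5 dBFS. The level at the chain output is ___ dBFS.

-10.7 dBFS

Stage 1: overshoot 4.5 dB → 4.5/1.5 = 3 dB → -5 dBFS.
Stage 2: -5 dBFS is 6 dB over -11 dBFS; at 20:1 that becomes 0.3 dB over, giving -10.7 dBFS.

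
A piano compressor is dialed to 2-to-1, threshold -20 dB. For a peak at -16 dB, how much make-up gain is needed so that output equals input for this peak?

Overshoot 4 dB → 4/2 = 2 dB after compression, so the compressed level is -20 + 2 = -18 dB.
Make-up = target − compressed = -16 − (-18) = 2 dB.

2 dB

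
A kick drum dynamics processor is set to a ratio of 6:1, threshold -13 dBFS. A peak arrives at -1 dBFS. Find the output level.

-11 dBFS

-1 dBFS sits 12 dB over threshold.
The 12 dB excess becomes 2 dB after 6:1 reduction.
That puts the output at -11 dBFS.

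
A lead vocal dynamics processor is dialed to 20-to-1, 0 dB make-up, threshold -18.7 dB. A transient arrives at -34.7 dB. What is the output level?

-34.7 dB

-34.7 dB is 16 dB below the -18.7 dB threshold, so no gain reduction is applied.
Output = input = -34.7 dB.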